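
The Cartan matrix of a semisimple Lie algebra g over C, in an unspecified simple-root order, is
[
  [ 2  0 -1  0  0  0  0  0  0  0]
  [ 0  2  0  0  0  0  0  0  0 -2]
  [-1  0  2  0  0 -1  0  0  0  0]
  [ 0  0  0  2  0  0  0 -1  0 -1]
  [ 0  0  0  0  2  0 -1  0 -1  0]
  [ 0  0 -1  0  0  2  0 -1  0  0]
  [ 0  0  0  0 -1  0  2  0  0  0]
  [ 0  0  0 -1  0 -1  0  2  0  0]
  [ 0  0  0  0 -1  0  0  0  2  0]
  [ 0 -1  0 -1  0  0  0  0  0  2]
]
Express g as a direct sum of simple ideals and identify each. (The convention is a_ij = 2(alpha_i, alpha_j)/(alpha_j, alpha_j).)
A_3 (sl(4)) + C_7 (sp(14))

The diagram associated to this matrix has two connected components: the simple roots {alpha_5, alpha_7, alpha_9} form a chain of 3 nodes with single edges (A_3), and {alpha_1, alpha_2, alpha_3, alpha_4, alpha_6, alpha_8, alpha_10} form a chain of 7 nodes with a double edge at one end; the terminal node there is the unique long simple root (C_7). A semisimple Lie algebra decomposes uniquely as the direct sum of simple ideals, one per connected component of its Dynkin diagram, so g ≅ A_3 ⊕ C_7 (dimension 15 + 105 = 120).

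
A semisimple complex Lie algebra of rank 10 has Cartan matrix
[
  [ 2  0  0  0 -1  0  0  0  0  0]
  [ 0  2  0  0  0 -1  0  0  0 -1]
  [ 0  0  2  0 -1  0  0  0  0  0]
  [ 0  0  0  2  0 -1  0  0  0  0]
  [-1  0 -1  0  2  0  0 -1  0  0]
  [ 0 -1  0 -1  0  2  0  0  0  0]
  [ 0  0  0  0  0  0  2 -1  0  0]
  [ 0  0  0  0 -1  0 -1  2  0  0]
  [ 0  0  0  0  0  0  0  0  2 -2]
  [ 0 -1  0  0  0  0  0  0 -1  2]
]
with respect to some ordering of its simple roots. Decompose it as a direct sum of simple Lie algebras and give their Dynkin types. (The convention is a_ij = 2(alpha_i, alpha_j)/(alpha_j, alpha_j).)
C5 + D5

The diagram associated to this matrix has two connected components: the simple roots {alpha_2, alpha_4, alpha_6, alpha_9, alpha_10} form a chain of 5 nodes with a double edge at one end; the terminal node there is the unique long simple root (C_5), and {alpha_1, alpha_3, alpha_5, alpha_7, alpha_8} form a chain of 3 nodes with a fork of two nodes at one end (D_5). A semisimple Lie algebra decomposes uniquely as the direct sum of simple ideals, one per connected component of its Dynkin diagram, so g ≅ C_5 ⊕ D_5 (dimension 55 + 45 = 100).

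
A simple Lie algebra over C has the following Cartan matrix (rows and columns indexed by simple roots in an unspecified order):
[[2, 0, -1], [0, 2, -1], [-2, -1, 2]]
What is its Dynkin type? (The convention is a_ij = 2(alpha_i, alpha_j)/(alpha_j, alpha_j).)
The matrix has rank 3 with 2's on the diagonal. Reading the off-diagonal entries as Dynkin edges (a single edge where a_ij = a_ji = -1; a double or triple edge where a_ij * a_ji = 2 or 3), the diagram is a chain of 3 nodes with a double edge at one end; the terminal node there is the unique short simple root (B_3). One simple-root ordering that puts it in standard form is (alpha_2, alpha_3, alpha_1). So the algebra is type B_3, i.e. so(7).

type B_3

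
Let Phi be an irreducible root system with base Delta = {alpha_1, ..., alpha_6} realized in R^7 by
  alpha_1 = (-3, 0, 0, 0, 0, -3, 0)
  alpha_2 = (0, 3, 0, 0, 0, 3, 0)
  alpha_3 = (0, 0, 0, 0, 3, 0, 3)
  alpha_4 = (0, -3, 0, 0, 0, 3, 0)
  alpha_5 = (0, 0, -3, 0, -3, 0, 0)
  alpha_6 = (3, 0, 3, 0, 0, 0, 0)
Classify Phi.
Compute the Cartan integers a_ij = 2(alpha_i, alpha_j)/(alpha_j, alpha_j); the resulting 6x6 Cartan matrix is
[[2, -1, 0, -1, 0, -1], [-1, 2, 0, 0, 0, 0], [0, 0, 2, 0, -1, 0], [-1, 0, 0, 2, 0, 0], [0, 0, -1, 0, 2, -1], [-1, 0, 0, 0, -1, 2]].
All simple roots have the same length, so the diagram is simply laced. The associated Dynkin diagram is a chain of 4 nodes with a fork of two nodes at one end (D_6), so the type is D_6 (the algebra so(12)).

D_6 (so(12))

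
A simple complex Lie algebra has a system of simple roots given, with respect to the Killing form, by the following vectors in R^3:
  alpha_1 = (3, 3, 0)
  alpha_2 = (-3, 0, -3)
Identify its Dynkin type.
A_2 (sl(3))

Compute the Cartan integers a_ij = 2(alpha_i, alpha_j)/(alpha_j, alpha_j); the resulting 2x2 Cartan matrix is
[[2, -1], [-1, 2]].
All simple roots have the same length, so the diagram is simply laced. The associated Dynkin diagram is a chain of 2 nodes with single edges (A_2), so the type is A_2 (the algebra sl(3)).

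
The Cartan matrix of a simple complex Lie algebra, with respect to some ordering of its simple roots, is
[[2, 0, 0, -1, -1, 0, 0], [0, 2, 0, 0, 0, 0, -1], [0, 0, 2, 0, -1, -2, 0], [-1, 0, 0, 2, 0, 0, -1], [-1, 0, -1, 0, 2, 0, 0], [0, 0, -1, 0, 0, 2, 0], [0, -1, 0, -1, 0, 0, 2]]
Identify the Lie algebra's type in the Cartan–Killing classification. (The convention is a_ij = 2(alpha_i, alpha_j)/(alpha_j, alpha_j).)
type B_7

The matrix has rank 7 with 2's on the diagonal. Reading the off-diagonal entries as Dynkin edges (a single edge where a_ij = a_ji = -1; a double or triple edge where a_ij * a_ji = 2 or 3), the diagram is a chain of 7 nodes with a double edge at one end; the terminal node there is the unique short simple root (B_7). One simple-root ordering that puts it in standard form is (alpha_2, alpha_7, alpha_4, alpha_1, alpha_5, alpha_3, alpha_6). So the algebra is type B_7, i.e. so(15).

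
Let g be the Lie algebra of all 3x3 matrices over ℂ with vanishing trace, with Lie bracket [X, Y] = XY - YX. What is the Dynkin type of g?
This is sl(3), which has dimension 3^2 - 1 = 8 and rank 3 - 1 = 2 (a Cartan subalgebra is the diagonal traceless matrices). In the classification of classical Lie algebras, the special linear algebra sl(n+1) has type A_n; here n = 2, so the Dynkin diagram is a chain of 2 nodes with single edges (A_2). Hence the type is A_2.

A_2 (sl(3))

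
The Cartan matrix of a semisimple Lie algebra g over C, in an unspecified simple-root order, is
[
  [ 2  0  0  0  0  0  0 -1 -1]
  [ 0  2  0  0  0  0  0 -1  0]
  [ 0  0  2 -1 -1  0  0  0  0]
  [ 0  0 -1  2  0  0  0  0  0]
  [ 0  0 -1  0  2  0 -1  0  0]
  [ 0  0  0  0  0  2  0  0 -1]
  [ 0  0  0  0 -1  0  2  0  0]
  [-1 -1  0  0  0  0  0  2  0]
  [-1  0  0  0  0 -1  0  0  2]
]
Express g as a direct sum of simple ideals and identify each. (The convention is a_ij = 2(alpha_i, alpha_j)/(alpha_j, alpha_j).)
The diagram associated to this matrix has two connected components: the simple roots {alpha_3, alpha_4, alpha_5, alpha_7} form a chain of 4 nodes with single edges (A_4), and {alpha_1, alpha_2, alpha_6, alpha_8, alpha_9} form a chain of 5 nodes with single edges (A_5). A semisimple Lie algebra decomposes uniquely as the direct sum of simple ideals, one per connected component of its Dynkin diagram, so g ≅ A_4 ⊕ A_5 (dimension 24 + 35 = 59).

A_4 (sl(5)) + A_5 (sl(6))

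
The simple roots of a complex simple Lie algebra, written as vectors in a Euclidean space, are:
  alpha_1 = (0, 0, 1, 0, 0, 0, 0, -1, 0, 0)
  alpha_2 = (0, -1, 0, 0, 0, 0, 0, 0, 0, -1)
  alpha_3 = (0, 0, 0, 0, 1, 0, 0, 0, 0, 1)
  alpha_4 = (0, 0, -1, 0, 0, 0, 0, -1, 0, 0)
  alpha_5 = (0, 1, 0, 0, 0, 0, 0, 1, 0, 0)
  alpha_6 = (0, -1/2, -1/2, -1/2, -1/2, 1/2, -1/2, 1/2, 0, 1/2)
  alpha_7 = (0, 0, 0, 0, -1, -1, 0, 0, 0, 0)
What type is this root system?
Compute the Cartan integers a_ij = 2(alpha_i, alpha_j)/(alpha_j, alpha_j); the resulting 7x7 Cartan matrix is
[[2, 0, 0, 0, -1, -1, 0], [0, 2, -1, 0, -1, 0, 0], [0, -1, 2, 0, 0, 0, -1], [0, 0, 0, 2, -1, 0, 0], [-1, -1, 0, -1, 2, 0, 0], [-1, 0, 0, 0, 0, 2, 0], [0, 0, -1, 0, 0, 0, 2]].
All simple roots have the same length, so the diagram is simply laced. The associated Dynkin diagram is a chain of 6 nodes with one extra node attached to the third node from one end (E_7), so the type is E_7.

E_7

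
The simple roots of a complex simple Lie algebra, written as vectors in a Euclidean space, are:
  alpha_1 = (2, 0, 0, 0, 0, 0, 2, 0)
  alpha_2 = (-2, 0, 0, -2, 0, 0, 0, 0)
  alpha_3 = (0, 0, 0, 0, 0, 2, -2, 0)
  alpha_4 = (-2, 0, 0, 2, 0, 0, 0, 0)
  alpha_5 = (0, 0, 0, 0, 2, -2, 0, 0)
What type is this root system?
D5

Compute the Cartan integers a_ij = 2(alpha_i, alpha_j)/(alpha_j, alpha_j); the resulting 5x5 Cartan matrix is
[[2, -1, -1, -1, 0], [-1, 2, 0, 0, 0], [-1, 0, 2, 0, -1], [-1, 0, 0, 2, 0], [0, 0, -1, 0, 2]].
All simple roots have the same length, so the diagram is simply laced. The associated Dynkin diagram is a chain of 3 nodes with a fork of two nodes at one end (D_5), so the type is D_5 (the algebra so(10)).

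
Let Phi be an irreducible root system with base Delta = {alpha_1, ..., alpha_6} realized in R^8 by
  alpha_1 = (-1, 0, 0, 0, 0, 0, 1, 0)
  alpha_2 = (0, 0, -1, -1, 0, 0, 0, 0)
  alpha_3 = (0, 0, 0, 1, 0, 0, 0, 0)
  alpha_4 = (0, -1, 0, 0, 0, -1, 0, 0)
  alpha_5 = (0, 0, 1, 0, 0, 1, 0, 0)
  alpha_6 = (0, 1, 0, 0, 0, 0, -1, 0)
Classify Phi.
B_6 (so(13))

Compute the Cartan integers a_ij = 2(alpha_i, alpha_j)/(alpha_j, alpha_j); the resulting 6x6 Cartan matrix is
[[2, 0, 0, 0, 0, -1], [0, 2, -2, 0, -1, 0], [0, -1, 2, 0, 0, 0], [0, 0, 0, 2, -1, -1], [0, -1, 0, -1, 2, 0], [-1, 0, 0, -1, 0, 2]].
The roots have two lengths (squared-length ratio 2:1); the short ones are alpha_{3}. The associated Dynkin diagram is a chain of 6 nodes with a double edge at one end; the terminal node there is the unique short simple root (B_6), so the type is B_6 (the algebra so(13)).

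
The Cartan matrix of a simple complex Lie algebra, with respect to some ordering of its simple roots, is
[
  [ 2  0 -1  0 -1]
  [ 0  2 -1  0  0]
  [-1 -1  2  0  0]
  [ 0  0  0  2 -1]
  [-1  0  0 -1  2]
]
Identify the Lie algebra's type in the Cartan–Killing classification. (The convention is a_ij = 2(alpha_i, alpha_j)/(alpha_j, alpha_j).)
type A_5

The matrix has rank 5 with 2's on the diagonal. Reading the off-diagonal entries as Dynkin edges (a single edge where a_ij = a_ji = -1; a double or triple edge where a_ij * a_ji = 2 or 3), the diagram is a chain of 5 nodes with single edges (A_5). One simple-root ordering that puts it in standard form is (alpha_4, alpha_5, alpha_1, alpha_3, alpha_2). So the algebra is type A_5, i.e. sl(6).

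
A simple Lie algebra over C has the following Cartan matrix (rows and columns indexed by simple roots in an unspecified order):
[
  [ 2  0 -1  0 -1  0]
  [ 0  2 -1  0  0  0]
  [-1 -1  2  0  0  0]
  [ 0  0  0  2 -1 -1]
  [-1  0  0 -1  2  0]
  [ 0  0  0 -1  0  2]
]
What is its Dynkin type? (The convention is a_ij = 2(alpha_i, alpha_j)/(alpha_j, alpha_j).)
The matrix has rank 6 with 2's on the diagonal. Reading the off-diagonal entries as Dynkin edges (a single edge where a_ij = a_ji = -1; a double or triple edge where a_ij * a_ji = 2 or 3), the diagram is a chain of 6 nodes with single edges (A_6). One simple-root ordering that puts it in standard form is (alpha_6, alpha_4, alpha_5, alpha_1, alpha_3, alpha_2). So the algebra is type A_6, i.e. sl(7).

type A_6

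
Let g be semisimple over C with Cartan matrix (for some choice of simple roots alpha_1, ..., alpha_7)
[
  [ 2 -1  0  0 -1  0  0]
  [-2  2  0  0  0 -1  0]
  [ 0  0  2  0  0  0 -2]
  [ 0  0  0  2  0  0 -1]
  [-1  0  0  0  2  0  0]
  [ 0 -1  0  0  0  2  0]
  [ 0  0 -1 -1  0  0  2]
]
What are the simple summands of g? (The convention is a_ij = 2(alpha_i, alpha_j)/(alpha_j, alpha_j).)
C3 + F4

The diagram associated to this matrix has two connected components: the simple roots {alpha_3, alpha_4, alpha_7} form a chain of 3 nodes with a double edge at one end; the terminal node there is the unique long simple root (C_3), and {alpha_1, alpha_2, alpha_5, alpha_6} form a chain of 4 nodes with a double edge between the middle two (F_4). A semisimple Lie algebra decomposes uniquely as the direct sum of simple ideals, one per connected component of its Dynkin diagram, so g ≅ C_3 ⊕ F_4 (dimension 21 + 52 = 73).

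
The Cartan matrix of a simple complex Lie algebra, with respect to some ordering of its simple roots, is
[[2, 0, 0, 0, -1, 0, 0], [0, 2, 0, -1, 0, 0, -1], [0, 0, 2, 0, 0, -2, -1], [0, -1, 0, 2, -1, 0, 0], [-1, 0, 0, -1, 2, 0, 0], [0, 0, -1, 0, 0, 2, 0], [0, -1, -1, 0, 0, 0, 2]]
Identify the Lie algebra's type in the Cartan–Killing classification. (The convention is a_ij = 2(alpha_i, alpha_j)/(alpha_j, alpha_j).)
The matrix has rank 7 with 2's on the diagonal. Reading the off-diagonal entries as Dynkin edges (a single edge where a_ij = a_ji = -1; a double or triple edge where a_ij * a_ji = 2 or 3), the diagram is a chain of 7 nodes with a double edge at one end; the terminal node there is the unique short simple root (B_7). One simple-root ordering that puts it in standard form is (alpha_1, alpha_5, alpha_4, alpha_2, alpha_7, alpha_3, alpha_6). So the algebra is type B_7, i.e. so(15).

B7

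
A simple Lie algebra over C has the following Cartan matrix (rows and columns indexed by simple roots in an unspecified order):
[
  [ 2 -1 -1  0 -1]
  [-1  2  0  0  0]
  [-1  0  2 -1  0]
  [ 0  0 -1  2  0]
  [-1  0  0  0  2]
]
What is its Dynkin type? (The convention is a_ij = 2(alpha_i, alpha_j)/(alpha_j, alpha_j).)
The matrix has rank 5 with 2's on the diagonal. Reading the off-diagonal entries as Dynkin edges (a single edge where a_ij = a_ji = -1; a double or triple edge where a_ij * a_ji = 2 or 3), the diagram is a chain of 3 nodes with a fork of two nodes at one end (D_5). One simple-root ordering that puts it in standard form is (alpha_4, alpha_3, alpha_1, alpha_5, alpha_2). So the algebra is type D_5, i.e. so(10).

D_5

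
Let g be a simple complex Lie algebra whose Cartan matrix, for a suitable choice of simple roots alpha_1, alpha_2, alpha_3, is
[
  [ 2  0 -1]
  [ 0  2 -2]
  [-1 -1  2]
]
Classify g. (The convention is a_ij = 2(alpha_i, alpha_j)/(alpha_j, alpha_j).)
C_3

The matrix has rank 3 with 2's on the diagonal. Reading the off-diagonal entries as Dynkin edges (a single edge where a_ij = a_ji = -1; a double or triple edge where a_ij * a_ji = 2 or 3), the diagram is a chain of 3 nodes with a double edge at one end; the terminal node there is the unique long simple root (C_3). One simple-root ordering that puts it in standard form is (alpha_1, alpha_3, alpha_2). So the algebra is type C_3, i.e. sp(6).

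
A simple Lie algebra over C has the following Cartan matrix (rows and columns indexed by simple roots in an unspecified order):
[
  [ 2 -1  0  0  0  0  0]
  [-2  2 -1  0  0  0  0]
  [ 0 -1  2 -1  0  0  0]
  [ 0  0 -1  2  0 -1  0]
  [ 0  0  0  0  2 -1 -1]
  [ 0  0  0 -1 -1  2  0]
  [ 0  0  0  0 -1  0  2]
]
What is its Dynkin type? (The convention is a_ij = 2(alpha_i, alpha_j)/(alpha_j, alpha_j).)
type B_7

The matrix has rank 7 with 2's on the diagonal. Reading the off-diagonal entries as Dynkin edges (a single edge where a_ij = a_ji = -1; a double or triple edge where a_ij * a_ji = 2 or 3), the diagram is a chain of 7 nodes with a double edge at one end; the terminal node there is the unique short simple root (B_7). One simple-root ordering that puts it in standard form is (alpha_7, alpha_5, alpha_6, alpha_4, alpha_3, alpha_2, alpha_1). So the algebra is type B_7, i.e. so(15).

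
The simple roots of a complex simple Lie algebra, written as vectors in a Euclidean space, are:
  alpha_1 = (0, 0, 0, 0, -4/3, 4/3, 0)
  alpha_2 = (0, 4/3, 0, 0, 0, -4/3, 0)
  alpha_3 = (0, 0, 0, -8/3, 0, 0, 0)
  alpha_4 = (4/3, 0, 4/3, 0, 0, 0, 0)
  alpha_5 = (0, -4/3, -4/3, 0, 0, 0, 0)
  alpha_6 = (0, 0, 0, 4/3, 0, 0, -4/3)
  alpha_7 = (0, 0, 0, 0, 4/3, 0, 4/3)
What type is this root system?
C7

Compute the Cartan integers a_ij = 2(alpha_i, alpha_j)/(alpha_j, alpha_j); the resulting 7x7 Cartan matrix is
[[2, -1, 0, 0, 0, 0, -1], [-1, 2, 0, 0, -1, 0, 0], [0, 0, 2, 0, 0, -2, 0], [0, 0, 0, 2, -1, 0, 0], [0, -1, 0, -1, 2, 0, 0], [0, 0, -1, 0, 0, 2, -1], [-1, 0, 0, 0, 0, -1, 2]].
The roots have two lengths (squared-length ratio 2:1); the short ones are alpha_{1,2,4,5,6,7}. The associated Dynkin diagram is a chain of 7 nodes with a double edge at one end; the terminal node there is the unique long simple root (C_7), so the type is C_7 (the algebra sp(14)).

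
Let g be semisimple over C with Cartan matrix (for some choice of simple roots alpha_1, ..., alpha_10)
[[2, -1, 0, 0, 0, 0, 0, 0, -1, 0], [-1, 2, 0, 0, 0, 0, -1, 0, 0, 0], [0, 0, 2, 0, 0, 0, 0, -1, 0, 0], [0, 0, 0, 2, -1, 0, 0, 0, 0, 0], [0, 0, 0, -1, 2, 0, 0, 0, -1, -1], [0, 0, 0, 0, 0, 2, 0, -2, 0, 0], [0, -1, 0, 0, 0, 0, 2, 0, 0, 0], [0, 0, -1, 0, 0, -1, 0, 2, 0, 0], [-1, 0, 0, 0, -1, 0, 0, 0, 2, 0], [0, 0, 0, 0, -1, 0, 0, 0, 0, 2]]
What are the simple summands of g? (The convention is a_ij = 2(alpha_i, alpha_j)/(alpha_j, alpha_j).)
The diagram associated to this matrix has two connected components: the simple roots {alpha_3, alpha_6, alpha_8} form a chain of 3 nodes with a double edge at one end; the terminal node there is the unique long simple root (C_3), and {alpha_1, alpha_2, alpha_4, alpha_5, alpha_7, alpha_9, alpha_10} form a chain of 5 nodes with a fork of two nodes at one end (D_7). A semisimple Lie algebra decomposes uniquely as the direct sum of simple ideals, one per connected component of its Dynkin diagram, so g ≅ C_3 ⊕ D_7 (dimension 21 + 91 = 112).

C_3 ⊕ D_7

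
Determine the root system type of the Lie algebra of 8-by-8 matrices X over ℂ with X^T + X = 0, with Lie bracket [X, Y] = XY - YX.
D_4

This is so(8) with 8 even, which has dimension 8(8-1)/2 = 28 and rank 8/2 = 4. In the classification of classical Lie algebras, the orthogonal algebra so(2n) in an even number of variables has type D_n; here n = 4, so the Dynkin diagram is a chain of 2 nodes with a fork of two nodes at one end (D_4). Hence the type is D_4.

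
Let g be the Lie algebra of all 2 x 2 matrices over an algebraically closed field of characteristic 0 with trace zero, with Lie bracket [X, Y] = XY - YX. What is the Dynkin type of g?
A_1

This is sl(2), which has dimension 2^2 - 1 = 3 and rank 2 - 1 = 1 (a Cartan subalgebra is the diagonal traceless matrices). In the classification of classical Lie algebras, the special linear algebra sl(n+1) has type A_n; here n = 1, so the Dynkin diagram is a chain of 1 nodes with single edges (A_1). Hence the type is A_1.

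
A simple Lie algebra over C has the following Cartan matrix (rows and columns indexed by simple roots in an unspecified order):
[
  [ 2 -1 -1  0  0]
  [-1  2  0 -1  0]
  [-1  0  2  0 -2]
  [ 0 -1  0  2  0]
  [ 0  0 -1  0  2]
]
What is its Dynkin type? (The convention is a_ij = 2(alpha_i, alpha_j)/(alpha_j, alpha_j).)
B_5 (so(11))

The matrix has rank 5 with 2's on the diagonal. Reading the off-diagonal entries as Dynkin edges (a single edge where a_ij = a_ji = -1; a double or triple edge where a_ij * a_ji = 2 or 3), the diagram is a chain of 5 nodes with a double edge at one end; the terminal node there is the unique short simple root (B_5). One simple-root ordering that puts it in standard form is (alpha_4, alpha_2, alpha_1, alpha_3, alpha_5). So the algebra is type B_5, i.e. so(11).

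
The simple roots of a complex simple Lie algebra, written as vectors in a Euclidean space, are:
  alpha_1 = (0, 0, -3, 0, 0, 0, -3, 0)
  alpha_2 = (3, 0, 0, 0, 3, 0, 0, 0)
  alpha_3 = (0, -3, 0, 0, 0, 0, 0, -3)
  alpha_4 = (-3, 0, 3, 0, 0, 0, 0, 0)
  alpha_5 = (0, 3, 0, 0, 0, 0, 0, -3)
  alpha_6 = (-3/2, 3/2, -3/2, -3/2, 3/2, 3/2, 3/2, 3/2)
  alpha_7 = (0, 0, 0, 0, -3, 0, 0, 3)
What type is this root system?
Compute the Cartan integers a_ij = 2(alpha_i, alpha_j)/(alpha_j, alpha_j); the resulting 7x7 Cartan matrix is
[[2, 0, 0, -1, 0, 0, 0], [0, 2, 0, -1, 0, 0, -1], [0, 0, 2, 0, 0, -1, -1], [-1, -1, 0, 2, 0, 0, 0], [0, 0, 0, 0, 2, 0, -1], [0, 0, -1, 0, 0, 2, 0], [0, -1, -1, 0, -1, 0, 2]].
All simple roots have the same length, so the diagram is simply laced. The associated Dynkin diagram is a chain of 6 nodes with one extra node attached to the third node from one end (E_7), so the type is E_7.

type E_7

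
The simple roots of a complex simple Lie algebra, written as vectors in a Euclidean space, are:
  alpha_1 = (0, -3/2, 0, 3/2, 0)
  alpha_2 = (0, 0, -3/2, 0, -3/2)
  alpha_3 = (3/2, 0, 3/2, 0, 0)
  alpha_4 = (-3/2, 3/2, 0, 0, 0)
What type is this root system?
type A_4

Compute the Cartan integers a_ij = 2(alpha_i, alpha_j)/(alpha_j, alpha_j); the resulting 4x4 Cartan matrix is
[[2, 0, 0, -1], [0, 2, -1, 0], [0, -1, 2, -1], [-1, 0, -1, 2]].
All simple roots have the same length, so the diagram is simply laced. The associated Dynkin diagram is a chain of 4 nodes with single edges (A_4), so the type is A_4 (the algebra sl(5)).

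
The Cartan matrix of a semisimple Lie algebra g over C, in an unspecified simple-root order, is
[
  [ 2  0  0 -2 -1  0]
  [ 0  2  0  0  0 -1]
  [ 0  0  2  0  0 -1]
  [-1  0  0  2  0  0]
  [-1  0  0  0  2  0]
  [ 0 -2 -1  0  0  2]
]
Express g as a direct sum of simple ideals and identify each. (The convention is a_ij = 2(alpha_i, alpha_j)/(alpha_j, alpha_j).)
The diagram associated to this matrix has two connected components: the simple roots {alpha_2, alpha_3, alpha_6} form a chain of 3 nodes with a double edge at one end; the terminal node there is the unique short simple root (B_3), and {alpha_1, alpha_4, alpha_5} form a chain of 3 nodes with a double edge at one end; the terminal node there is the unique short simple root (B_3). A semisimple Lie algebra decomposes uniquely as the direct sum of simple ideals, one per connected component of its Dynkin diagram, so g ≅ B_3 ⊕ B_3 (dimension 21 + 21 = 42).

type B_3 ⊕ type B_3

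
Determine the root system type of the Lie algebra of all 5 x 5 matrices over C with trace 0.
This is sl(5), which has dimension 5^2 - 1 = 24 and rank 5 - 1 = 4 (a Cartan subalgebra is the diagonal traceless matrices). In the classification of classical Lie algebras, the special linear algebra sl(n+1) has type A_n; here n = 4, so the Dynkin diagram is a chain of 4 nodes with single edges (A_4). Hence the type is A_4.

A4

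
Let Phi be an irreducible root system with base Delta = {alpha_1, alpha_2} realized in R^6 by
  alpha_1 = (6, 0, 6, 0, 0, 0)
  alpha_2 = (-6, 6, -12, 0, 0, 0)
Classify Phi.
type G_2

Compute the Cartan integers a_ij = 2(alpha_i, alpha_j)/(alpha_j, alpha_j); the resulting 2x2 Cartan matrix is
[[2, -1], [-3, 2]].
The roots have two lengths (squared-length ratio 3:1); the short ones are alpha_{1}. The associated Dynkin diagram is two nodes joined by a triple edge (G_2), so the type is G_2.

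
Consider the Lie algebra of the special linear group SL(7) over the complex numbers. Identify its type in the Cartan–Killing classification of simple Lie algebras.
type A_6

This is sl(7), which has dimension 7^2 - 1 = 48 and rank 7 - 1 = 6 (a Cartan subalgebra is the diagonal traceless matrices). In the classification of classical Lie algebras, the special linear algebra sl(n+1) has type A_n; here n = 6, so the Dynkin diagram is a chain of 6 nodes with single edges (A_6). Hence the type is A_6.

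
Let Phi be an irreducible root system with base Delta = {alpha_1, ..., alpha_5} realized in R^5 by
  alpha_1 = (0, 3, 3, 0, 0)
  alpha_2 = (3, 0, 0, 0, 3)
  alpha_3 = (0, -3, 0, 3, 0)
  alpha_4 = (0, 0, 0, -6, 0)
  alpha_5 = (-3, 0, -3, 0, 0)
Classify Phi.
Compute the Cartan integers a_ij = 2(alpha_i, alpha_j)/(alpha_j, alpha_j); the resulting 5x5 Cartan matrix is
[[2, 0, -1, 0, -1], [0, 2, 0, 0, -1], [-1, 0, 2, -1, 0], [0, 0, -2, 2, 0], [-1, -1, 0, 0, 2]].
The roots have two lengths (squared-length ratio 2:1); the short ones are alpha_{1,2,3,5}. The associated Dynkin diagram is a chain of 5 nodes with a double edge at one end; the terminal node there is the unique long simple root (C_5), so the type is C_5 (the algebra sp(10)).

type C_5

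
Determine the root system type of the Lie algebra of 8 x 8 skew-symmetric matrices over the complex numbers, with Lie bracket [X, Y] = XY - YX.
This is so(8) with 8 even, which has dimension 8(8-1)/2 = 28 and rank 8/2 = 4. In the classification of classical Lie algebras, the orthogonal algebra so(2n) in an even number of variables has type D_n; here n = 4, so the Dynkin diagram is a chain of 2 nodes with a fork of two nodes at one end (D_4). Hence the type is D_4.

D_4 (so(8))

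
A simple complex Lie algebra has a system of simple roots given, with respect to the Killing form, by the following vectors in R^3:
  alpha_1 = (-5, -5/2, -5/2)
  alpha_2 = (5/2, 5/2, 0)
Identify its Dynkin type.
Compute the Cartan integers a_ij = 2(alpha_i, alpha_j)/(alpha_j, alpha_j); the resulting 2x2 Cartan matrix is
[[2, -3], [-1, 2]].
The roots have two lengths (squared-length ratio 3:1); the short ones are alpha_{2}. The associated Dynkin diagram is two nodes joined by a triple edge (G_2), so the type is G_2.

G_2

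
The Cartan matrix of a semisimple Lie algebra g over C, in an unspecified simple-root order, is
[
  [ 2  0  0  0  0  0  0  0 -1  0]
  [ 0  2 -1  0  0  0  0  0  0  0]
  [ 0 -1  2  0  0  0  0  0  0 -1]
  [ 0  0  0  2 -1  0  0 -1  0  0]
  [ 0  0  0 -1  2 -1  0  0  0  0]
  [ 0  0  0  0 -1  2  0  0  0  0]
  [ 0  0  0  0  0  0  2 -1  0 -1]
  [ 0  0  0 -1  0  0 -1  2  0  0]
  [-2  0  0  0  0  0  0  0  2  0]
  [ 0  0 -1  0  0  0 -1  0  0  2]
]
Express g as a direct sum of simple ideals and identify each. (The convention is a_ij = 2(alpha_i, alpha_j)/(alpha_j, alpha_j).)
The diagram associated to this matrix has two connected components: the simple roots {alpha_2, alpha_3, alpha_4, alpha_5, alpha_6, alpha_7, alpha_8, alpha_10} form a chain of 8 nodes with single edges (A_8), and {alpha_1, alpha_9} form a chain of 2 nodes with a double edge at one end; the terminal node there is the unique short simple root (B_2). A semisimple Lie algebra decomposes uniquely as the direct sum of simple ideals, one per connected component of its Dynkin diagram, so g ≅ A_8 ⊕ B_2 (dimension 80 + 10 = 90).

A8 + B2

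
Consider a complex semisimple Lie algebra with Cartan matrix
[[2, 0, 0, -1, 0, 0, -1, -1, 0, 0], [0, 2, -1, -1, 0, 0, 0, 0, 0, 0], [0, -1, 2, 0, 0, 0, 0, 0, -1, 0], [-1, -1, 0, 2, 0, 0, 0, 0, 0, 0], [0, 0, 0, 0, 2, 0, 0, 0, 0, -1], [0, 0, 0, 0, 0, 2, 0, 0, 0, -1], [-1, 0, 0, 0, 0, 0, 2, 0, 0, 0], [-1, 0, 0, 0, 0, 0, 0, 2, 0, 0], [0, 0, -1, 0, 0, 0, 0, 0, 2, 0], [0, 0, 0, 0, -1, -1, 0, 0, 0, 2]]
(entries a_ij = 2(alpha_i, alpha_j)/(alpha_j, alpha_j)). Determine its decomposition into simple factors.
type A_3 ⊕ type D_7

The diagram associated to this matrix has two connected components: the simple roots {alpha_5, alpha_6, alpha_10} form a chain of 3 nodes with single edges (A_3), and {alpha_1, alpha_2, alpha_3, alpha_4, alpha_7, alpha_8, alpha_9} form a chain of 5 nodes with a fork of two nodes at one end (D_7). A semisimple Lie algebra decomposes uniquely as the direct sum of simple ideals, one per connected component of its Dynkin diagram, so g ≅ A_3 ⊕ D_7 (dimension 15 + 91 = 106).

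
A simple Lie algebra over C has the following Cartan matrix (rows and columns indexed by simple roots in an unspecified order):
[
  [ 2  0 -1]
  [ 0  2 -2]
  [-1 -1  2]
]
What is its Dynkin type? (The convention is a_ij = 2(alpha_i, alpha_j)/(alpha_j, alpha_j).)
C3

The matrix has rank 3 with 2's on the diagonal. Reading the off-diagonal entries as Dynkin edges (a single edge where a_ij = a_ji = -1; a double or triple edge where a_ij * a_ji = 2 or 3), the diagram is a chain of 3 nodes with a double edge at one end; the terminal node there is the unique long simple root (C_3). One simple-root ordering that puts it in standard form is (alpha_1, alpha_3, alpha_2). So the algebra is type C_3, i.e. sp(6).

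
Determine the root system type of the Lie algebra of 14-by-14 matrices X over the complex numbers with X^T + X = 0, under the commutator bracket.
D7

This is so(14) with 14 even, which has dimension 14(14-1)/2 = 91 and rank 14/2 = 7. In the classification of classical Lie algebras, the orthogonal algebra so(2n) in an even number of variables has type D_n; here n = 7, so the Dynkin diagram is a chain of 5 nodes with a fork of two nodes at one end (D_7). Hence the type is D_7.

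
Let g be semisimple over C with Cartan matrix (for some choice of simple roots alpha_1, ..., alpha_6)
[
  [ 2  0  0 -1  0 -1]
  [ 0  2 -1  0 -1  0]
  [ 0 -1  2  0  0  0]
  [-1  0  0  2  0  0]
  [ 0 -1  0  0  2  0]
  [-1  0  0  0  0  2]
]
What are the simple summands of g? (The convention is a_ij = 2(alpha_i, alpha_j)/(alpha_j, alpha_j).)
A3 ⊕ A3

The diagram associated to this matrix has two connected components: the simple roots {alpha_1, alpha_4, alpha_6} form a chain of 3 nodes with single edges (A_3), and {alpha_2, alpha_3, alpha_5} form a chain of 3 nodes with single edges (A_3). A semisimple Lie algebra decomposes uniquely as the direct sum of simple ideals, one per connected component of its Dynkin diagram, so g ≅ A_3 ⊕ A_3 (dimension 15 + 15 = 30).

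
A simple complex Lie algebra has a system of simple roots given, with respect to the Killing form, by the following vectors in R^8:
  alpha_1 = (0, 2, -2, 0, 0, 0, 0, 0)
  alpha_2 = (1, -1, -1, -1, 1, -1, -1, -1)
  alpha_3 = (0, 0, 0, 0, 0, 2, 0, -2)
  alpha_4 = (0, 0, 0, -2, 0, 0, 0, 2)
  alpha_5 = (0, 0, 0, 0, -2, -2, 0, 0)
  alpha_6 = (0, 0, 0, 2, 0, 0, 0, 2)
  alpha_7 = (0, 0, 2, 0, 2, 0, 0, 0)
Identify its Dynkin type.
E_7

Compute the Cartan integers a_ij = 2(alpha_i, alpha_j)/(alpha_j, alpha_j); the resulting 7x7 Cartan matrix is
[[2, 0, 0, 0, 0, 0, -1], [0, 2, 0, 0, 0, -1, 0], [0, 0, 2, -1, -1, -1, 0], [0, 0, -1, 2, 0, 0, 0], [0, 0, -1, 0, 2, 0, -1], [0, -1, -1, 0, 0, 2, 0], [-1, 0, 0, 0, -1, 0, 2]].
All simple roots have the same length, so the diagram is simply laced. The associated Dynkin diagram is a chain of 6 nodes with one extra node attached to the third node from one end (E_7), so the type is E_7.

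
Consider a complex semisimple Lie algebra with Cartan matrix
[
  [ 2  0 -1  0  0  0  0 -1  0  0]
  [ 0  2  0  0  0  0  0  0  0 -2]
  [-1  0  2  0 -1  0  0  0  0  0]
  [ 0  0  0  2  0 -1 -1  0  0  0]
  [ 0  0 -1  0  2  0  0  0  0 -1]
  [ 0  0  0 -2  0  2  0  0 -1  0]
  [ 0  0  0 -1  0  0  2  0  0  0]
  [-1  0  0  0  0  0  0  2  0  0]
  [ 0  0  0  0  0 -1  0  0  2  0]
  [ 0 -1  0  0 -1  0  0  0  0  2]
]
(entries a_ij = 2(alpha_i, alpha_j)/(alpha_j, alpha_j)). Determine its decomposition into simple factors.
C6 + F4

The diagram associated to this matrix has two connected components: the simple roots {alpha_1, alpha_2, alpha_3, alpha_5, alpha_8, alpha_10} form a chain of 6 nodes with a double edge at one end; the terminal node there is the unique long simple root (C_6), and {alpha_4, alpha_6, alpha_7, alpha_9} form a chain of 4 nodes with a double edge between the middle two (F_4). A semisimple Lie algebra decomposes uniquely as the direct sum of simple ideals, one per connected component of its Dynkin diagram, so g ≅ C_6 ⊕ F_4 (dimension 78 + 52 = 130).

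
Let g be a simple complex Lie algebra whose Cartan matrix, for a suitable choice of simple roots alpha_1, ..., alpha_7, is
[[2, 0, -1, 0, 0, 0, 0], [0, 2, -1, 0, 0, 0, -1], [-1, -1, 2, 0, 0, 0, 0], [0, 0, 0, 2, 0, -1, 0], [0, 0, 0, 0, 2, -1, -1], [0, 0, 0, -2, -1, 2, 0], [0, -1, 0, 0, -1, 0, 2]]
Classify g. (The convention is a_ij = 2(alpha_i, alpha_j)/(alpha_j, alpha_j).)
B_7

The matrix has rank 7 with 2's on the diagonal. Reading the off-diagonal entries as Dynkin edges (a single edge where a_ij = a_ji = -1; a double or triple edge where a_ij * a_ji = 2 or 3), the diagram is a chain of 7 nodes with a double edge at one end; the terminal node there is the unique short simple root (B_7). One simple-root ordering that puts it in standard form is (alpha_1, alpha_3, alpha_2, alpha_7, alpha_5, alpha_6, alpha_4). So the algebra is type B_7, i.e. so(15).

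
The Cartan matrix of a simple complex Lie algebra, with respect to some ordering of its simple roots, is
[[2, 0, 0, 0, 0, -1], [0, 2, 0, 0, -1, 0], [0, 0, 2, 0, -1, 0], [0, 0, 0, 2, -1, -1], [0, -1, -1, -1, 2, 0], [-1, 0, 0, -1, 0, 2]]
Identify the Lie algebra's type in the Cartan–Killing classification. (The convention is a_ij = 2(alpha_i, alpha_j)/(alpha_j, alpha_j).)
The matrix has rank 6 with 2's on the diagonal. Reading the off-diagonal entries as Dynkin edges (a single edge where a_ij = a_ji = -1; a double or triple edge where a_ij * a_ji = 2 or 3), the diagram is a chain of 4 nodes with a fork of two nodes at one end (D_6). One simple-root ordering that puts it in standard form is (alpha_1, alpha_6, alpha_4, alpha_5, alpha_2, alpha_3). So the algebra is type D_6, i.e. so(12).

type D_6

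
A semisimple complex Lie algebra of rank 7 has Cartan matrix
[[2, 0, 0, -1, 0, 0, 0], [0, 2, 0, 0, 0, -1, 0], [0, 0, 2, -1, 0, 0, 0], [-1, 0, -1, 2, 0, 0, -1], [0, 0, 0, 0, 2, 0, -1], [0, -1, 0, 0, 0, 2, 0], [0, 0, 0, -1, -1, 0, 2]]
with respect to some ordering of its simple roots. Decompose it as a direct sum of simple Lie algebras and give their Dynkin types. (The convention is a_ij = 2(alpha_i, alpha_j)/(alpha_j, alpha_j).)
type A_2 ⊕ type D_5

The diagram associated to this matrix has two connected components: the simple roots {alpha_2, alpha_6} form a chain of 2 nodes with single edges (A_2), and {alpha_1, alpha_3, alpha_4, alpha_5, alpha_7} form a chain of 3 nodes with a fork of two nodes at one end (D_5). A semisimple Lie algebra decomposes uniquely as the direct sum of simple ideals, one per connected component of its Dynkin diagram, so g ≅ A_2 ⊕ D_5 (dimension 8 + 45 = 53).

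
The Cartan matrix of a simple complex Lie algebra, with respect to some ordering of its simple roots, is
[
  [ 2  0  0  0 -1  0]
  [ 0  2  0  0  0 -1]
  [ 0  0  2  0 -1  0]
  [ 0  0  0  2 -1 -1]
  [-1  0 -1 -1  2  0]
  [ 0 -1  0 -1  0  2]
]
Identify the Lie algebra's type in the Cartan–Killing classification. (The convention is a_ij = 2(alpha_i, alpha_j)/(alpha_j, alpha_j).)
The matrix has rank 6 with 2's on the diagonal. Reading the off-diagonal entries as Dynkin edges (a single edge where a_ij = a_ji = -1; a double or triple edge where a_ij * a_ji = 2 or 3), the diagram is a chain of 4 nodes with a fork of two nodes at one end (D_6). One simple-root ordering that puts it in standard form is (alpha_2, alpha_6, alpha_4, alpha_5, alpha_3, alpha_1). So the algebra is type D_6, i.e. so(12).

D_6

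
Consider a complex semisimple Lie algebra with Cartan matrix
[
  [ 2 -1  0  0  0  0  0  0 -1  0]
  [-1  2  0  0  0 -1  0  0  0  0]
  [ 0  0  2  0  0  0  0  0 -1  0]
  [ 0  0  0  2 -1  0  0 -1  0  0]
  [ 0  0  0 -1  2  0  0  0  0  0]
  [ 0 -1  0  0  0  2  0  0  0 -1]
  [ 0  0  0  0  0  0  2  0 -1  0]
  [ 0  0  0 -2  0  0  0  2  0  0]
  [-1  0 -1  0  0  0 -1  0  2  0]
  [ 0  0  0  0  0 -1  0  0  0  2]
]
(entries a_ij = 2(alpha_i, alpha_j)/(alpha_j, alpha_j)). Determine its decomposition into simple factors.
The diagram associated to this matrix has two connected components: the simple roots {alpha_4, alpha_5, alpha_8} form a chain of 3 nodes with a double edge at one end; the terminal node there is the unique long simple root (C_3), and {alpha_1, alpha_2, alpha_3, alpha_6, alpha_7, alpha_9, alpha_10} form a chain of 5 nodes with a fork of two nodes at one end (D_7). A semisimple Lie algebra decomposes uniquely as the direct sum of simple ideals, one per connected component of its Dynkin diagram, so g ≅ C_3 ⊕ D_7 (dimension 21 + 91 = 112).

C3 + D7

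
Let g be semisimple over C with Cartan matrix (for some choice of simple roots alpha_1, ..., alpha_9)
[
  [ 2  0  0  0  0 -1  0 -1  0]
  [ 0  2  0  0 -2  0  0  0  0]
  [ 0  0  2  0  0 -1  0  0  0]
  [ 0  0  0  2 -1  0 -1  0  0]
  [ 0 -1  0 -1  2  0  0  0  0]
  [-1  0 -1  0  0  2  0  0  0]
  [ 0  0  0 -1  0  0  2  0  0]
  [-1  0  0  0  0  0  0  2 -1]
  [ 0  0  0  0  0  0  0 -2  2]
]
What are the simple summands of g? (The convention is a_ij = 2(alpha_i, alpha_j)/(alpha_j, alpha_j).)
C4 + C5

The diagram associated to this matrix has two connected components: the simple roots {alpha_2, alpha_4, alpha_5, alpha_7} form a chain of 4 nodes with a double edge at one end; the terminal node there is the unique long simple root (C_4), and {alpha_1, alpha_3, alpha_6, alpha_8, alpha_9} form a chain of 5 nodes with a double edge at one end; the terminal node there is the unique long simple root (C_5). A semisimple Lie algebra decomposes uniquely as the direct sum of simple ideals, one per connected component of its Dynkin diagram, so g ≅ C_4 ⊕ C_5 (dimension 36 + 55 = 91).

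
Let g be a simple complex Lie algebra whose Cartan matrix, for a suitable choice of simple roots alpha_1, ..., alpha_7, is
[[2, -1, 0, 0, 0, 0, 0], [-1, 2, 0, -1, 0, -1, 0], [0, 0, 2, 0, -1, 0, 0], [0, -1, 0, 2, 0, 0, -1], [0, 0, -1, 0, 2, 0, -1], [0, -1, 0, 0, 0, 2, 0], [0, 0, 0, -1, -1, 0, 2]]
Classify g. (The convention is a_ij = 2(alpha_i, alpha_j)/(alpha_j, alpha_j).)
The matrix has rank 7 with 2's on the diagonal. Reading the off-diagonal entries as Dynkin edges (a single edge where a_ij = a_ji = -1; a double or triple edge where a_ij * a_ji = 2 or 3), the diagram is a chain of 5 nodes with a fork of two nodes at one end (D_7). One simple-root ordering that puts it in standard form is (alpha_3, alpha_5, alpha_7, alpha_4, alpha_2, alpha_1, alpha_6). So the algebra is type D_7, i.e. so(14).

D7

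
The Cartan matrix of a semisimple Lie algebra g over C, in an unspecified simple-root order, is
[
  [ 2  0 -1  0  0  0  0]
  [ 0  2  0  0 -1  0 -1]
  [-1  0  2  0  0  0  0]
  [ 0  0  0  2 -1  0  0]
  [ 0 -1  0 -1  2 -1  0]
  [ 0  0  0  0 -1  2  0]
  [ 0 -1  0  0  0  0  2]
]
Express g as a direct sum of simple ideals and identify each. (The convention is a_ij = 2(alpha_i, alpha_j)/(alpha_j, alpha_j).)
The diagram associated to this matrix has two connected components: the simple roots {alpha_1, alpha_3} form a chain of 2 nodes with single edges (A_2), and {alpha_2, alpha_4, alpha_5, alpha_6, alpha_7} form a chain of 3 nodes with a fork of two nodes at one end (D_5). A semisimple Lie algebra decomposes uniquely as the direct sum of simple ideals, one per connected component of its Dynkin diagram, so g ≅ A_2 ⊕ D_5 (dimension 8 + 45 = 53).

type A_2 + type D_5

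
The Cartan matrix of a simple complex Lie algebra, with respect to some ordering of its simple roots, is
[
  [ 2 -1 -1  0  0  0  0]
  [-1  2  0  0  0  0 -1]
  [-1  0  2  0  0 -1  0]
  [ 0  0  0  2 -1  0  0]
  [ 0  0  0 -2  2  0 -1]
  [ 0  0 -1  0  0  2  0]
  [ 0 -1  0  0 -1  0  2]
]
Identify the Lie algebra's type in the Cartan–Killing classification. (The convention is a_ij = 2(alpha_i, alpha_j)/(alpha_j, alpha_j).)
B7

The matrix has rank 7 with 2's on the diagonal. Reading the off-diagonal entries as Dynkin edges (a single edge where a_ij = a_ji = -1; a double or triple edge where a_ij * a_ji = 2 or 3), the diagram is a chain of 7 nodes with a double edge at one end; the terminal node there is the unique short simple root (B_7). One simple-root ordering that puts it in standard form is (alpha_6, alpha_3, alpha_1, alpha_2, alpha_7, alpha_5, alpha_4). So the algebra is type B_7, i.e. so(15).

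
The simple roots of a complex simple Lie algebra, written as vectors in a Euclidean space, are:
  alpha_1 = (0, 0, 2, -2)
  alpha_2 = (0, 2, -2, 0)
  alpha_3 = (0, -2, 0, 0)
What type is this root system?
B_3 (so(7))

Compute the Cartan integers a_ij = 2(alpha_i, alpha_j)/(alpha_j, alpha_j); the resulting 3x3 Cartan matrix is
[[2, -1, 0], [-1, 2, -2], [0, -1, 2]].
The roots have two lengths (squared-length ratio 2:1); the short ones are alpha_{3}. The associated Dynkin diagram is a chain of 3 nodes with a double edge at one end; the terminal node there is the unique short simple root (B_3), so the type is B_3 (the algebra so(7)).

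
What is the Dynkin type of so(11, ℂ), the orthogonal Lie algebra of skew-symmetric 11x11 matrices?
This is so(11) with 11 odd, which has dimension 11(11-1)/2 = 55 and rank (11-1)/2 = 5. In the classification of classical Lie algebras, the orthogonal algebra so(2n+1) in an odd number of variables has type B_n; here n = 5, so the Dynkin diagram is a chain of 5 nodes with a double edge at one end; the terminal node there is the unique short simple root (B_5). Hence the type is B_5.

B5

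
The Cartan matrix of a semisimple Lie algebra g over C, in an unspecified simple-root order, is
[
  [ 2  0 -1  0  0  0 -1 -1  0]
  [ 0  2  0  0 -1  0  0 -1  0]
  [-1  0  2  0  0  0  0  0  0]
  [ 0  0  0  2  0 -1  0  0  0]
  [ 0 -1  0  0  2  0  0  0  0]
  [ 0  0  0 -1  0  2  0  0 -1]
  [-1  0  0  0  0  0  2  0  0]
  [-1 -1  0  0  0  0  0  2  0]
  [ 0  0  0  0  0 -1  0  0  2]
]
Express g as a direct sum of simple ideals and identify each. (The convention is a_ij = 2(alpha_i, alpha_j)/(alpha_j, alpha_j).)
A_3 (sl(4)) ⊕ D_6 (so(12))

The diagram associated to this matrix has two connected components: the simple roots {alpha_4, alpha_6, alpha_9} form a chain of 3 nodes with single edges (A_3), and {alpha_1, alpha_2, alpha_3, alpha_5, alpha_7, alpha_8} form a chain of 4 nodes with a fork of two nodes at one end (D_6). A semisimple Lie algebra decomposes uniquely as the direct sum of simple ideals, one per connected component of its Dynkin diagram, so g ≅ A_3 ⊕ D_6 (dimension 15 + 66 = 81).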